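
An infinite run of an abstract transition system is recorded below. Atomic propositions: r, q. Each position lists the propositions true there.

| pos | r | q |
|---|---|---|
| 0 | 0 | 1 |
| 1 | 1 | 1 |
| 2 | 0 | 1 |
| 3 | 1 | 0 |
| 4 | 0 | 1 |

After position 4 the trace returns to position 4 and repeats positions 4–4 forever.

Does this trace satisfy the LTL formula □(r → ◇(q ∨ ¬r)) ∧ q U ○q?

r → ◇(q ∨ ¬r) holds at every position 0..4, and those are all positions ever visited, so □(r → ◇(q ∨ ¬r)) holds.
Positions where r holds: 1, 3.
Check ◇(q ∨ ¬r) at each: 1→ok, 3→ok.
Walking from position 0: ○q first holds at position 0, and q holds at every earlier position along the way, so q U ○q holds.
At position 0: □(r → ◇(q ∨ ¬r)) is true; q U ○q is true; so □(r → ◇(q ∨ ¬r)) ∧ q U ○q is true.

Satisfied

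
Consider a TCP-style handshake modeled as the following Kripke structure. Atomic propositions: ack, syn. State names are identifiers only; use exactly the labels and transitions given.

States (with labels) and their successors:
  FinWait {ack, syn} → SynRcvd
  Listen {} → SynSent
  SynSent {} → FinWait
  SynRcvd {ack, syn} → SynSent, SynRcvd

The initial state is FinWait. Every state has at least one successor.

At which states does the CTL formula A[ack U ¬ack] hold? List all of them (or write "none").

States satisfying ack: {FinWait, SynRcvd}.
States satisfying ¬ack: {Listen, SynSent}.
States satisfying A[ack U ¬ack]: {Listen, SynSent}.

{Listen, SynSent}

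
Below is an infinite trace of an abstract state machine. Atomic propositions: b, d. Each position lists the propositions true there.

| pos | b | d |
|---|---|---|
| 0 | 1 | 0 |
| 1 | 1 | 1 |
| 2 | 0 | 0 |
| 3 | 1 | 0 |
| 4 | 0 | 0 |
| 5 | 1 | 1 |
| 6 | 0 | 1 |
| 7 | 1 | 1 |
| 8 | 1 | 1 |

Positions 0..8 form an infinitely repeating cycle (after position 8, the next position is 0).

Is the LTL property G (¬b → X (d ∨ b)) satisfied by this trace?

Holds

¬b → X (d ∨ b) holds at every position 0..8, and those are all positions ever visited, so G (¬b → X (d ∨ b)) holds.
Positions where ¬b holds: 2, 4, 6.
Check X (d ∨ b) at each: 2→ok, 4→ok, 6→ok.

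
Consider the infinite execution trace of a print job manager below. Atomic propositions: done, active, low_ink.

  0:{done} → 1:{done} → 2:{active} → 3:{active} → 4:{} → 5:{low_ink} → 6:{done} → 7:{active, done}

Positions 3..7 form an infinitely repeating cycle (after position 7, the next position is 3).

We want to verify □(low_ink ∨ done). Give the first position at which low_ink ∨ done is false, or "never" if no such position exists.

Check low_ink ∨ done at each position in order: 0 ✓, 1 ✓.
At position 2 the labels are {active}, so low_ink ∨ done is false there. This is the first violation.

2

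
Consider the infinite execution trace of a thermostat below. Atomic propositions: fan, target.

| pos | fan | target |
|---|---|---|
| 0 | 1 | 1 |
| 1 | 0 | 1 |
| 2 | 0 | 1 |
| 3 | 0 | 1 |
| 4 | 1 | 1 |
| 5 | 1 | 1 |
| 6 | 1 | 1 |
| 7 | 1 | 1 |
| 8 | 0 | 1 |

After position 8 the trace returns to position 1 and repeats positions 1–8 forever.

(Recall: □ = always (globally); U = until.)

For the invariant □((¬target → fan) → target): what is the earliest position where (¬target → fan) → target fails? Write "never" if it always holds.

never

(¬target → fan) → target holds at every position 0..8, and those are all the positions the trace ever visits, so the invariant □((¬target → fan) → target) is never violated.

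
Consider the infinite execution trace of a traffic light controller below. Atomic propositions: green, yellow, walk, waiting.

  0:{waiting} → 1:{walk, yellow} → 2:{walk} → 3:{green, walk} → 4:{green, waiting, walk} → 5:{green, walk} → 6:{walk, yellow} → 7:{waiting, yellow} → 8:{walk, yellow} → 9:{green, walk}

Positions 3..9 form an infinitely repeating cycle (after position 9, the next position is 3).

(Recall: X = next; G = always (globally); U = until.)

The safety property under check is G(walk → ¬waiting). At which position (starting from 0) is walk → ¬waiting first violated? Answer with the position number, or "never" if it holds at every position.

Check walk → ¬waiting at each position in order: 0 ✓, 1 ✓, 2 ✓, 3 ✓.
At position 4 the labels are {green, waiting, walk}, so walk → ¬waiting is false there. This is the first violation.

4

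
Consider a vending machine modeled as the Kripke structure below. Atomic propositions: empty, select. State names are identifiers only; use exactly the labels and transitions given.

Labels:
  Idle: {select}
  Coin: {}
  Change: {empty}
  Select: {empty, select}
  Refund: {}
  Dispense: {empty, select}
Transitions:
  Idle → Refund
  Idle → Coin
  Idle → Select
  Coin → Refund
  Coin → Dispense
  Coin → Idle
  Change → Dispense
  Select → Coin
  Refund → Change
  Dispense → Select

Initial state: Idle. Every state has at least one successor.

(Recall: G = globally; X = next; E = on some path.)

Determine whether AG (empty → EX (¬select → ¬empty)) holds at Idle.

States satisfying empty → EX (¬select → ¬empty): {Idle, Coin, Change, Select, Refund, Dispense}.
States satisfying AG (empty → EX (¬select → ¬empty)): {Idle, Coin, Change, Select, Refund, Dispense}.
Every state reachable from Idle satisfies empty → EX (¬select → ¬empty).
Idle ∈ Sat(AG (empty → EX (¬select → ¬empty))).

Holds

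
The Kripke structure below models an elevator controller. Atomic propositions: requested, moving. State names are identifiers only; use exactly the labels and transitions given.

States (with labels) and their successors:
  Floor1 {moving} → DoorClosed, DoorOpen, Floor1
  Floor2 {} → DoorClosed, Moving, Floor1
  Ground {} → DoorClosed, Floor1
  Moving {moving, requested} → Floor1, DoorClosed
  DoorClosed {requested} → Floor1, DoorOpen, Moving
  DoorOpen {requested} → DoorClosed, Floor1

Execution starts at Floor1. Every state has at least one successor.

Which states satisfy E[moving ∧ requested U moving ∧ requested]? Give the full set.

States satisfying moving ∧ requested: {Moving}.
States satisfying E[moving ∧ requested U moving ∧ requested]: {Moving}.

{Moving}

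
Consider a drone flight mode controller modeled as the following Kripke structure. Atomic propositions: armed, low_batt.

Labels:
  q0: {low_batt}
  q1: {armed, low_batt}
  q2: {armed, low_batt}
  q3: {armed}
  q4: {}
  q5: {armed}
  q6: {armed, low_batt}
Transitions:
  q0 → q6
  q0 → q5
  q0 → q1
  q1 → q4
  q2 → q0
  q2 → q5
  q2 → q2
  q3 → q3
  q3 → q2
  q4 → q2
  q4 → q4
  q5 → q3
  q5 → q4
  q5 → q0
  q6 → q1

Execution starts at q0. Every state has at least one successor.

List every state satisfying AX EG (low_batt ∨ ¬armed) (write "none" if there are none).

States satisfying EG (low_batt ∨ ¬armed): {q0, q1, q2, q4, q6}.
States satisfying AX EG (low_batt ∨ ¬armed): {q1, q4, q6}.

{q1, q4, q6}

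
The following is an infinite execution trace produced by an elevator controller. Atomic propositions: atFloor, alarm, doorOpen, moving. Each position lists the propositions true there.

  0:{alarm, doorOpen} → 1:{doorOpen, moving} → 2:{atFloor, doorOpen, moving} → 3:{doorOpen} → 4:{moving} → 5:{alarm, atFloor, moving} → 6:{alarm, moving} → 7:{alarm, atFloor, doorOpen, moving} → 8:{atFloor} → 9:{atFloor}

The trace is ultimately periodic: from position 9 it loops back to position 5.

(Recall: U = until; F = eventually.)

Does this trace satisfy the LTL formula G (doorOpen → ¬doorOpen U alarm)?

No

doorOpen → ¬doorOpen U alarm must hold at every position from 0 onward. It fails at position 1, so G (doorOpen → ¬doorOpen U alarm) is false.
Positions where doorOpen holds: 0, 1, 2, 3, 7.
Check ¬doorOpen U alarm at each: 0→ok, 1→fails, 2→fails, 3→fails, 7→ok.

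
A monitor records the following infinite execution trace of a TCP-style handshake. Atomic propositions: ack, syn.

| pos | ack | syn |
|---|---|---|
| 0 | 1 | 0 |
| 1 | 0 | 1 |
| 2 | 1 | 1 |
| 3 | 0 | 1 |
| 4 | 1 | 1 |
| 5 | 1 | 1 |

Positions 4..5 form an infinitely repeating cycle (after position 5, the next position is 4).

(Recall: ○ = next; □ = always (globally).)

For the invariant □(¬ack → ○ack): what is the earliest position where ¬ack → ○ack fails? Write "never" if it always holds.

¬ack → ○ack holds at every position 0..5, and those are all the positions the trace ever visits, so the invariant □(¬ack → ○ack) is never violated.

never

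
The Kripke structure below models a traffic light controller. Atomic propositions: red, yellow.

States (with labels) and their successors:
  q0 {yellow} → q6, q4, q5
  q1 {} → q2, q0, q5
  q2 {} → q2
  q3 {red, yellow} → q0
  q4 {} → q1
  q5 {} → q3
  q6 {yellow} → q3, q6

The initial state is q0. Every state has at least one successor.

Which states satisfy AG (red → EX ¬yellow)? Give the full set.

States satisfying red → EX ¬yellow: {q0, q1, q2, q4, q5, q6}.
States satisfying AG (red → EX ¬yellow): {q2}.

{q2}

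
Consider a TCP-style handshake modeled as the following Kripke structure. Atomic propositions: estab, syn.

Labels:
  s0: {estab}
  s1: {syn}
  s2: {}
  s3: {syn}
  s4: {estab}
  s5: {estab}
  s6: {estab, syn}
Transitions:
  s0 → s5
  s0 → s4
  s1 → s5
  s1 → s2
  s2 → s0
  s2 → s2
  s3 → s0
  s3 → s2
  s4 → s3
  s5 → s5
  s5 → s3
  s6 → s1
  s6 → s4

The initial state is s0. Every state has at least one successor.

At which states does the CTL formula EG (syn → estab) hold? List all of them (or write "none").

States satisfying syn → estab: {s0, s2, s4, s5, s6}.
States satisfying EG (syn → estab): {s0, s2, s5}.

{s0, s2, s5}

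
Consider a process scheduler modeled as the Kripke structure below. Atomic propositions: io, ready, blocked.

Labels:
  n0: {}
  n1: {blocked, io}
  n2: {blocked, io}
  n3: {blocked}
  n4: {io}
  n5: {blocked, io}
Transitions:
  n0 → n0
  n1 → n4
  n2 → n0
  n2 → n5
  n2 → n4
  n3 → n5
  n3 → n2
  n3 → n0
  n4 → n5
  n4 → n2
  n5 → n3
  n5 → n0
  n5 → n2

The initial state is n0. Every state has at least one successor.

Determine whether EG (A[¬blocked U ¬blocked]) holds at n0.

States satisfying A[¬blocked U ¬blocked]: {n0, n4}.
States satisfying EG (A[¬blocked U ¬blocked]): {n0}.
n0 ∈ Sat(EG (A[¬blocked U ¬blocked])).

Holds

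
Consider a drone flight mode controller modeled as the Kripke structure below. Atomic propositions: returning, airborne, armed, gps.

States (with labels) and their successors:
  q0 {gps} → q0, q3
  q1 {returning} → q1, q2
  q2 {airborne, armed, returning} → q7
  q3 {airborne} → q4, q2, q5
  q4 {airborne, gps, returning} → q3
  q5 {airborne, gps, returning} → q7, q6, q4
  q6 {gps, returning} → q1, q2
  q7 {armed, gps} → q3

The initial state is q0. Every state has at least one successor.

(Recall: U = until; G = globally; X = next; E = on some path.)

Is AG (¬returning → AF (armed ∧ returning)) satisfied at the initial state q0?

No

States satisfying ¬returning → AF (armed ∧ returning): {q1, q2, q4, q5, q6}.
States satisfying AG (¬returning → AF (armed ∧ returning)): ∅.
q0 is reachable from q0 and violates ¬returning → AF (armed ∧ returning), so AG fails at q0.
q0 ∉ Sat(AG (¬returning → AF (armed ∧ returning))).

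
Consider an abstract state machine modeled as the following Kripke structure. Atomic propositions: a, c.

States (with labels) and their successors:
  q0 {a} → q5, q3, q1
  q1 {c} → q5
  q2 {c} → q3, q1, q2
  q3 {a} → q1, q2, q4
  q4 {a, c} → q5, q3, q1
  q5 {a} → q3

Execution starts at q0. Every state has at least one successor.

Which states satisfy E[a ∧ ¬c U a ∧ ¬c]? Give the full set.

{q0, q3, q5}

States satisfying a ∧ ¬c: {q0, q3, q5}.
States satisfying E[a ∧ ¬c U a ∧ ¬c]: {q0, q3, q5}.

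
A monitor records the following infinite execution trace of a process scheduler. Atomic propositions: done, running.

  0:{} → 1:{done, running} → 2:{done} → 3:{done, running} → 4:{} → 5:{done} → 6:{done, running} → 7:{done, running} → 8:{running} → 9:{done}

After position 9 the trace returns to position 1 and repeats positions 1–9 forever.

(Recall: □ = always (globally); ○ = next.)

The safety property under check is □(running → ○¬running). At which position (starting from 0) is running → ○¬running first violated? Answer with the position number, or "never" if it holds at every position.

Check running → ○¬running at each position in order: 0 ✓, 1 ✓, 2 ✓, 3 ✓, 4 ✓, 5 ✓.
At position 6 the labels are {done, running} and the next position 7 has {done, running}, so running → ○¬running is false there. This is the first violation.

6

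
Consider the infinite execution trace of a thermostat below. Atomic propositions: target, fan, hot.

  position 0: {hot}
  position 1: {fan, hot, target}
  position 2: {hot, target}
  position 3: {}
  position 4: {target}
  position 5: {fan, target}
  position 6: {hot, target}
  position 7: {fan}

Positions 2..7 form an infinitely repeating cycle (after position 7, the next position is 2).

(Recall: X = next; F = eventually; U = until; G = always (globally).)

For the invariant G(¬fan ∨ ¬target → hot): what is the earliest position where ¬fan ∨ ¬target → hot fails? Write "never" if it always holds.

Check ¬fan ∨ ¬target → hot at each position in order: 0 ✓, 1 ✓, 2 ✓.
At position 3 the labels are {}, so ¬fan ∨ ¬target → hot is false there. This is the first violation.

3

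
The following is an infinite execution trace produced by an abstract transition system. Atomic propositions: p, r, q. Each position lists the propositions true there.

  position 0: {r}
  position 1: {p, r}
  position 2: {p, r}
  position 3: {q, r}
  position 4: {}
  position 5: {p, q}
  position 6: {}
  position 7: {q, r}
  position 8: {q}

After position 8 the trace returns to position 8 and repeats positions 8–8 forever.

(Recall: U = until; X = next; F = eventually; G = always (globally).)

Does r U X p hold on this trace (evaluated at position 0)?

Holds

Walking from position 0: X p first holds at position 0, and r holds at every earlier position along the way, so r U X p holds.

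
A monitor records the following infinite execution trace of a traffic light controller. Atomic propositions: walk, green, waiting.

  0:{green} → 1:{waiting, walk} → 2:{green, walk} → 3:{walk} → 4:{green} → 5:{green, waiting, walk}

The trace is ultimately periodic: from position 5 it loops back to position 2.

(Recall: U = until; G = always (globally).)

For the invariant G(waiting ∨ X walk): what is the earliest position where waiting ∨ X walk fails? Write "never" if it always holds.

3

Check waiting ∨ X walk at each position in order: 0 ✓, 1 ✓, 2 ✓.
At position 3 the labels are {walk} and the next position 4 has {green}, so waiting ∨ X walk is false there. This is the first violation.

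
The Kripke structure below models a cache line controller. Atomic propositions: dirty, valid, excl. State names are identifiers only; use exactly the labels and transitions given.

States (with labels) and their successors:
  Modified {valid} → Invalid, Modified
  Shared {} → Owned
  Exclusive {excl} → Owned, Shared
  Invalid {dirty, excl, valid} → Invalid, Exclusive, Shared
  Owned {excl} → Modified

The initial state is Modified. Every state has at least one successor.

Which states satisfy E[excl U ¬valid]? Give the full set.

States satisfying excl: {Exclusive, Invalid, Owned}.
States satisfying ¬valid: {Shared, Exclusive, Owned}.
States satisfying E[excl U ¬valid]: {Shared, Exclusive, Invalid, Owned}.

{Shared, Exclusive, Invalid, Owned}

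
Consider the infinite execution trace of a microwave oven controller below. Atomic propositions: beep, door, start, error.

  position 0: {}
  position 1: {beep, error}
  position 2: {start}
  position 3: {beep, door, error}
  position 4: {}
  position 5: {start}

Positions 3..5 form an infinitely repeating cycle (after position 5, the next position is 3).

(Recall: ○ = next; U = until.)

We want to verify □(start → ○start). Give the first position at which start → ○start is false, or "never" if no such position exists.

2

Check start → ○start at each position in order: 0 ✓, 1 ✓.
At position 2 the labels are {start} and the next position 3 has {beep, door, error}, so start → ○start is false there. This is the first violation.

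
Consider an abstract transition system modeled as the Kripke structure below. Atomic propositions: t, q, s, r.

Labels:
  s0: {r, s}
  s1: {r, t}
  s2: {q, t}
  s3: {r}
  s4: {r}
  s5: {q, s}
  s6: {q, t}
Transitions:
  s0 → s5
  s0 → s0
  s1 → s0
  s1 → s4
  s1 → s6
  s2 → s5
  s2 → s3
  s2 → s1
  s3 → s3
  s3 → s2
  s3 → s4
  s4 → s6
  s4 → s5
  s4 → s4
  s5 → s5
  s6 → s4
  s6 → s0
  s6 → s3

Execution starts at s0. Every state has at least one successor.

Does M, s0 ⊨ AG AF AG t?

States satisfying AF AG t: ∅.
States satisfying AG AF AG t: ∅.
s0 is reachable from s0 and violates AF AG t, so AG fails at s0.
s0 ∉ Sat(AG AF AG t).

Does not hold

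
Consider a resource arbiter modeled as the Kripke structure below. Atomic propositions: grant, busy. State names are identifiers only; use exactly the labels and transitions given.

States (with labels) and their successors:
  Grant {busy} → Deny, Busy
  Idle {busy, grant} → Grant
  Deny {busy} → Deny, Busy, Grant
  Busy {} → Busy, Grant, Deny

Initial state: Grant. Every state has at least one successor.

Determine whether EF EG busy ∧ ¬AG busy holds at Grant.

States satisfying EG busy: {Grant, Idle, Deny}.
States satisfying EF EG busy: {Grant, Idle, Deny, Busy}.
States satisfying busy: {Grant, Idle, Deny}.
States satisfying AG busy: ∅.
States satisfying ¬AG busy: {Grant, Idle, Deny, Busy}.
States satisfying EF EG busy ∧ ¬AG busy: {Grant, Idle, Deny, Busy}.
Grant ∈ Sat(EF EG busy ∧ ¬AG busy).

Yes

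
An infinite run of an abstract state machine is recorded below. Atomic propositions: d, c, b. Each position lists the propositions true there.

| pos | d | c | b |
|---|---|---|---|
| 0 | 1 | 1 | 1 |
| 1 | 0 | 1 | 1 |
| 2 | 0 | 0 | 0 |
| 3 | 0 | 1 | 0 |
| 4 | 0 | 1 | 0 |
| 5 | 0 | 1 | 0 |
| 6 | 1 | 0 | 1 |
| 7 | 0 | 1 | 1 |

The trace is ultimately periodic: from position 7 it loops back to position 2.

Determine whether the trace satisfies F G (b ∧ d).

No

G (b ∧ d) is false at every position 0..7, so it never becomes true and F G (b ∧ d) fails.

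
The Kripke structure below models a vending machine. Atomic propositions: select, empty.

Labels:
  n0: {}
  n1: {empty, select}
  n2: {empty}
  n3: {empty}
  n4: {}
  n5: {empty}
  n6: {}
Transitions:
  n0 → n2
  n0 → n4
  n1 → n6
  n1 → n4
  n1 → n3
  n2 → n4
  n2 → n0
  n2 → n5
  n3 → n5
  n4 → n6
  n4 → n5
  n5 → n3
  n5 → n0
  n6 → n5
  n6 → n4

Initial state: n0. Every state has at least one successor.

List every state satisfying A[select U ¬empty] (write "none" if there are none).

States satisfying select: {n1}.
States satisfying ¬empty: {n0, n4, n6}.
States satisfying A[select U ¬empty]: {n0, n4, n6}.

{n0, n4, n6}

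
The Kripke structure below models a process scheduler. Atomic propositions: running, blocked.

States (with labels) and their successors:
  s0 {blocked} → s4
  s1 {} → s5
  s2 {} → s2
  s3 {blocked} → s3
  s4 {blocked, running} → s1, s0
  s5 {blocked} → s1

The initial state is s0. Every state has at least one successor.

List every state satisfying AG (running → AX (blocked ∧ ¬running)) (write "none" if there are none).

States satisfying running → AX (blocked ∧ ¬running): {s0, s1, s2, s3, s5}.
States satisfying AG (running → AX (blocked ∧ ¬running)): {s1, s2, s3, s5}.

{s1, s2, s3, s5}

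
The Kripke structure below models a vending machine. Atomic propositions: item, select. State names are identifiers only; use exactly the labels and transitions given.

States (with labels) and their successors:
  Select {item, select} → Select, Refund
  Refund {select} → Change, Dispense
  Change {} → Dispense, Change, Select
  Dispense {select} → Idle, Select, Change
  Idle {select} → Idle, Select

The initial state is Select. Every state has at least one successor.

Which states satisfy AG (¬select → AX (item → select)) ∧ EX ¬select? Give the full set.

States satisfying ¬select → AX (item → select): {Select, Refund, Change, Dispense, Idle}.
States satisfying AG (¬select → AX (item → select)): {Select, Refund, Change, Dispense, Idle}.
States satisfying ¬select: {Change}.
States satisfying EX ¬select: {Refund, Change, Dispense}.
States satisfying AG (¬select → AX (item → select)) ∧ EX ¬select: {Refund, Change, Dispense}.

{Refund, Change, Dispense}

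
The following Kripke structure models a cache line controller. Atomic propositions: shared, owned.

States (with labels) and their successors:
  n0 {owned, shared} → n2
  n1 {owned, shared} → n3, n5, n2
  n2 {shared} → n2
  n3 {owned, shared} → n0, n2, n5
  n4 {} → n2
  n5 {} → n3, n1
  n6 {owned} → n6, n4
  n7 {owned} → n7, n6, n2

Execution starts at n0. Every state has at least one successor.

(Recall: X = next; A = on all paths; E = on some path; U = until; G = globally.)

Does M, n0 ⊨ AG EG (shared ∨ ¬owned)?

States satisfying EG (shared ∨ ¬owned): {n0, n1, n2, n3, n4, n5}.
States satisfying AG EG (shared ∨ ¬owned): {n0, n1, n2, n3, n4, n5}.
Every state reachable from n0 satisfies EG (shared ∨ ¬owned).
n0 ∈ Sat(AG EG (shared ∨ ¬owned)).

Holds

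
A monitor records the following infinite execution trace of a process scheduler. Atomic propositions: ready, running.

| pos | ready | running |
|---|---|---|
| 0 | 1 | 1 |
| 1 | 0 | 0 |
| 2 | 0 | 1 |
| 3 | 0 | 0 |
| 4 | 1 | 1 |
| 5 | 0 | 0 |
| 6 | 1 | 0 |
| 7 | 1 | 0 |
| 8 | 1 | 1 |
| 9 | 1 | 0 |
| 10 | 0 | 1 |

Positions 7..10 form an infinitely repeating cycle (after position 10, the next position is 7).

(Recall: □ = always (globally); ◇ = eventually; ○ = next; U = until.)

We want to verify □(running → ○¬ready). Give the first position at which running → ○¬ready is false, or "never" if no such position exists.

8

Check running → ○¬ready at each position in order: 0 ✓, 1 ✓, 2 ✓, 3 ✓, 4 ✓, 5 ✓, 6 ✓, 7 ✓.
At position 8 the labels are {ready, running} and the next position 9 has {ready}, so running → ○¬ready is false there. This is the first violation.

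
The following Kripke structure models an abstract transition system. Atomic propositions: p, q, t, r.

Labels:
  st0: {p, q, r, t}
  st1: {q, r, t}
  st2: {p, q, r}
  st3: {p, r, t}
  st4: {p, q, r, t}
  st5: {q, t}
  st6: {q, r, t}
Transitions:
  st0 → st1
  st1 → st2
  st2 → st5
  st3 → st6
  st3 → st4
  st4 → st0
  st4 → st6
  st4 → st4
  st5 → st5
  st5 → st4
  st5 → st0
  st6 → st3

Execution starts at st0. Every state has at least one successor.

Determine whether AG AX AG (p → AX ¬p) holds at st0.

States satisfying AX AG (p → AX ¬p): ∅.
States satisfying AG AX AG (p → AX ¬p): ∅.
st0 is reachable from st0 and violates AX AG (p → AX ¬p), so AG fails at st0.
st0 ∉ Sat(AG AX AG (p → AX ¬p)).

Violated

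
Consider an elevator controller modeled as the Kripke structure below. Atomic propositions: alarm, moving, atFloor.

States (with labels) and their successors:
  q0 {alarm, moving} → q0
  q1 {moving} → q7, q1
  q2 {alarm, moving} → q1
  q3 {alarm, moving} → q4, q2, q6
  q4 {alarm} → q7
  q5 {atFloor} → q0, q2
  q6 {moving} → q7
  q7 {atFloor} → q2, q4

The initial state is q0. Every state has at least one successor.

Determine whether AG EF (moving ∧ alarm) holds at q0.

States satisfying EF (moving ∧ alarm): {q0, q1, q2, q3, q4, q5, q6, q7}.
States satisfying AG EF (moving ∧ alarm): {q0, q1, q2, q3, q4, q5, q6, q7}.
Every state reachable from q0 satisfies EF (moving ∧ alarm).
q0 ∈ Sat(AG EF (moving ∧ alarm)).

Satisfied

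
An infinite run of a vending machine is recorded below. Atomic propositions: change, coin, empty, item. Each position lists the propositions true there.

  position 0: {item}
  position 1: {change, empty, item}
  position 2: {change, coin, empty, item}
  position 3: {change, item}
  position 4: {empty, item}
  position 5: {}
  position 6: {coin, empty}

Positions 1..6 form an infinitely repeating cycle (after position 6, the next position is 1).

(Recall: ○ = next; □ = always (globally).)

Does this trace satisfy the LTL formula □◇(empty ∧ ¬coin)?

Satisfied

◇(empty ∧ ¬coin) holds at every position 0..6, and those are all positions ever visited, so □◇(empty ∧ ¬coin) holds.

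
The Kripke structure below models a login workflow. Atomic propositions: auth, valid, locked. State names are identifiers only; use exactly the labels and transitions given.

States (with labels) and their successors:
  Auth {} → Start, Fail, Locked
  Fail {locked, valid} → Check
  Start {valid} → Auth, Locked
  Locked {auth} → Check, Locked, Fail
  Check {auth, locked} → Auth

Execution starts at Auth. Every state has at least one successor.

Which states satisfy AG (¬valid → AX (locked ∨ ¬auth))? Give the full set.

none

States satisfying ¬valid → AX (locked ∨ ¬auth): {Fail, Start, Check}.
States satisfying AG (¬valid → AX (locked ∨ ¬auth)): ∅.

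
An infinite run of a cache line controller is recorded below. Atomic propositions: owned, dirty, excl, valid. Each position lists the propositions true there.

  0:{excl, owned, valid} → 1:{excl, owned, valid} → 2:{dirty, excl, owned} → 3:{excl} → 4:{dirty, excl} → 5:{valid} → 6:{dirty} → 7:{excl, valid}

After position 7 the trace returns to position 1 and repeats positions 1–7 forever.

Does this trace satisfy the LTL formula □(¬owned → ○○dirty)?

¬owned → ○○dirty must hold at every position from 0 onward. It fails at position 3, so □(¬owned → ○○dirty) is false.
Positions where ¬owned holds: 3, 4, 5, 6, 7.
Check ○○dirty at each: 3→fails, 4→ok, 5→fails, 6→fails, 7→ok.

Violated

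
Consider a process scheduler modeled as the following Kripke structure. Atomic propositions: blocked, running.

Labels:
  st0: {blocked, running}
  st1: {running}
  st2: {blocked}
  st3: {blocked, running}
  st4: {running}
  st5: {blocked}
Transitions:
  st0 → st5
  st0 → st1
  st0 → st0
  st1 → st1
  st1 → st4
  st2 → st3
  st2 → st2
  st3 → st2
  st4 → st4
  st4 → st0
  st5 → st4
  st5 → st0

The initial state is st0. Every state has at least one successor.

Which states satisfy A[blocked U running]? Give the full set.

States satisfying blocked: {st0, st2, st3, st5}.
States satisfying running: {st0, st1, st3, st4}.
States satisfying A[blocked U running]: {st0, st1, st3, st4, st5}.

{st0, st1, st3, st4, st5}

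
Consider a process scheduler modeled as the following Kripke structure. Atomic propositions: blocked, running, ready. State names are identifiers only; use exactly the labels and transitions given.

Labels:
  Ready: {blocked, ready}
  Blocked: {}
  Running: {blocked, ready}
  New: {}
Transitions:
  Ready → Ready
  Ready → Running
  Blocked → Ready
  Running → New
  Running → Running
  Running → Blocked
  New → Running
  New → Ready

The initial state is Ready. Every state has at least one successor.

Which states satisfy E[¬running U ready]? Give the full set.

{Ready, Blocked, Running, New}

States satisfying ¬running: {Ready, Blocked, Running, New}.
States satisfying ready: {Ready, Running}.
States satisfying E[¬running U ready]: {Ready, Blocked, Running, New}.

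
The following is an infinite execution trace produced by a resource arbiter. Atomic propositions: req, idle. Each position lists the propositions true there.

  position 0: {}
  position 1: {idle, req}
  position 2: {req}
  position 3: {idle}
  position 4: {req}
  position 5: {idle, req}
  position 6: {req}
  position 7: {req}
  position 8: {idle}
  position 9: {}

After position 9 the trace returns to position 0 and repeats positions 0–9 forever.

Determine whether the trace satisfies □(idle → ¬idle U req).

idle → ¬idle U req must hold at every position from 0 onward. It fails at position 3, so □(idle → ¬idle U req) is false.
Positions where idle holds: 1, 3, 5, 8.
Check ¬idle U req at each: 1→ok, 3→fails, 5→ok, 8→fails.

No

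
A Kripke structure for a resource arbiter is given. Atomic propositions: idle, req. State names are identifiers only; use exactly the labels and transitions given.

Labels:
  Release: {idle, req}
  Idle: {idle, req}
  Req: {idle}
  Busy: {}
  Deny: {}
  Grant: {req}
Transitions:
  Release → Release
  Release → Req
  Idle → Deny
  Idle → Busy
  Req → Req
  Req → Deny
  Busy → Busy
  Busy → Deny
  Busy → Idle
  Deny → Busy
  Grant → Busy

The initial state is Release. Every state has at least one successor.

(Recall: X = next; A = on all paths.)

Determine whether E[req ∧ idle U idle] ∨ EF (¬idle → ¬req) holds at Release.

Holds

States satisfying req ∧ idle: {Release, Idle}.
States satisfying idle: {Release, Idle, Req}.
States satisfying E[req ∧ idle U idle]: {Release, Idle, Req}.
States satisfying ¬idle → ¬req: {Release, Idle, Req, Busy, Deny}.
States satisfying EF (¬idle → ¬req): {Release, Idle, Req, Busy, Deny, Grant}.
States satisfying E[req ∧ idle U idle] ∨ EF (¬idle → ¬req): {Release, Idle, Req, Busy, Deny, Grant}.
Release ∈ Sat(E[req ∧ idle U idle] ∨ EF (¬idle → ¬req)).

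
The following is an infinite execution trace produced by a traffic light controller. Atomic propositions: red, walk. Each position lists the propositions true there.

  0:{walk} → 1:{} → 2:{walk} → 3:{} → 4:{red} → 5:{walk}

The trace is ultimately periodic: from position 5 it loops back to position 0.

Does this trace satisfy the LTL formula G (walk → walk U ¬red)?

walk → walk U ¬red holds at every position 0..5, and those are all positions ever visited, so G (walk → walk U ¬red) holds.
Positions where walk holds: 0, 2, 5.
Check walk U ¬red at each: 0→ok, 2→ok, 5→ok.

Satisfied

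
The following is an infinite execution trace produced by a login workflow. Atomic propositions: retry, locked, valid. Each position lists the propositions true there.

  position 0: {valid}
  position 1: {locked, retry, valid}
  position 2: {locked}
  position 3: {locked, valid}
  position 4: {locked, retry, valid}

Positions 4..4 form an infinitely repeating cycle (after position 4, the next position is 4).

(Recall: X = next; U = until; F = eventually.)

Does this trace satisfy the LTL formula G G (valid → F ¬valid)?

G (valid → F ¬valid) must hold at every position from 0 onward. It fails at position 0, so G G (valid → F ¬valid) is false.

No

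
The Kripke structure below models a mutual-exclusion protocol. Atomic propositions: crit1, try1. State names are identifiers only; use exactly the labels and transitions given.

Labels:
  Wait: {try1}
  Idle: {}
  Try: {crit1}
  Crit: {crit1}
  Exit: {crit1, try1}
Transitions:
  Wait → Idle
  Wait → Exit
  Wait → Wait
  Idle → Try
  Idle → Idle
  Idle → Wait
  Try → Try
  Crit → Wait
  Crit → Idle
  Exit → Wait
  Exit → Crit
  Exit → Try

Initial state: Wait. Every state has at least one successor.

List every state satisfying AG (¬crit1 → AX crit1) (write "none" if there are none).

States satisfying ¬crit1 → AX crit1: {Try, Crit, Exit}.
States satisfying AG (¬crit1 → AX crit1): {Try}.

{Try}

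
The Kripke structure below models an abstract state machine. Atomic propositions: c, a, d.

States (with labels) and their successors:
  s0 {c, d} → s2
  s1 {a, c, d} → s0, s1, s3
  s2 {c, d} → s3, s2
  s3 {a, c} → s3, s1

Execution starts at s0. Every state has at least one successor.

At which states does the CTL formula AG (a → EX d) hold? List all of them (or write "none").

States satisfying a → EX d: {s0, s1, s2, s3}.
States satisfying AG (a → EX d): {s0, s1, s2, s3}.

{s0, s1, s2, s3}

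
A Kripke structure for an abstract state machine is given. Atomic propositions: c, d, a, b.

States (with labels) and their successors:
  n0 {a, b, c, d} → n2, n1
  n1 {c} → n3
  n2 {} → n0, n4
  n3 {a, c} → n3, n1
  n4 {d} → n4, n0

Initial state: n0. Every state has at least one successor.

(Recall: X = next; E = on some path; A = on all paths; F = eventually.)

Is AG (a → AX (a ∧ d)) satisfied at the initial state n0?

States satisfying a → AX (a ∧ d): {n1, n2, n4}.
States satisfying AG (a → AX (a ∧ d)): ∅.
n0 is reachable from n0 and violates a → AX (a ∧ d), so AG fails at n0.
n0 ∉ Sat(AG (a → AX (a ∧ d))).

Violated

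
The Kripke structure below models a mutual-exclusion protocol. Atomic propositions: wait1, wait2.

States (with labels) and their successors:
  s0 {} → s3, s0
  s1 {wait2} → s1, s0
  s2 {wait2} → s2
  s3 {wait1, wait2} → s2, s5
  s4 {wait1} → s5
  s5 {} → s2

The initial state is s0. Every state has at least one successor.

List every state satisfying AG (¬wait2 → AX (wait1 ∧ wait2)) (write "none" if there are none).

States satisfying ¬wait2 → AX (wait1 ∧ wait2): {s1, s2, s3}.
States satisfying AG (¬wait2 → AX (wait1 ∧ wait2)): {s2}.

{s2}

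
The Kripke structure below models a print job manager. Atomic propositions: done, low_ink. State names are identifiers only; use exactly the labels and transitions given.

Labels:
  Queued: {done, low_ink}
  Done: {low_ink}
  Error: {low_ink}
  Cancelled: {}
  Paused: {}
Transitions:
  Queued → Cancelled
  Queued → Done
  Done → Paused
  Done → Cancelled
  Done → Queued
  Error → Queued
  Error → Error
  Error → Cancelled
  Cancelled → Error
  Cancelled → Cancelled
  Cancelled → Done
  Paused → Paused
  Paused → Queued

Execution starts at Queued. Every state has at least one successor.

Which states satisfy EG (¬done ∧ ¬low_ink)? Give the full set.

States satisfying ¬done ∧ ¬low_ink: {Cancelled, Paused}.
States satisfying EG (¬done ∧ ¬low_ink): {Cancelled, Paused}.

{Cancelled, Paused}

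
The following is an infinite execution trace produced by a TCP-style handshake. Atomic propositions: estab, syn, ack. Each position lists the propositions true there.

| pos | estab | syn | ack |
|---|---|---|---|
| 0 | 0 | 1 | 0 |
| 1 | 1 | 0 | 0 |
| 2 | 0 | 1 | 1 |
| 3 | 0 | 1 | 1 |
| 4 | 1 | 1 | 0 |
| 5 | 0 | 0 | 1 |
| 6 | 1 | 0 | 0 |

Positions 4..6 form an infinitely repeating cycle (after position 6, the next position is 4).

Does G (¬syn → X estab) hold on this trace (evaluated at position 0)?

Violated

¬syn → X estab must hold at every position from 0 onward. It fails at position 1, so G (¬syn → X estab) is false.
Positions where ¬syn holds: 1, 5, 6.
Check X estab at each: 1→fails, 5→ok, 6→ok.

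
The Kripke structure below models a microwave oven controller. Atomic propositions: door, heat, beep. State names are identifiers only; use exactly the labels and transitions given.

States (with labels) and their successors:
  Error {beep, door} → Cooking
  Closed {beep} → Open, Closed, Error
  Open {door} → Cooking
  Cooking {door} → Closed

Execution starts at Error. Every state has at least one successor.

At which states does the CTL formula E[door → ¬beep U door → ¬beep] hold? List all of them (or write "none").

{Closed, Open, Cooking}

States satisfying door → ¬beep: {Closed, Open, Cooking}.
States satisfying E[door → ¬beep U door → ¬beep]: {Closed, Open, Cooking}.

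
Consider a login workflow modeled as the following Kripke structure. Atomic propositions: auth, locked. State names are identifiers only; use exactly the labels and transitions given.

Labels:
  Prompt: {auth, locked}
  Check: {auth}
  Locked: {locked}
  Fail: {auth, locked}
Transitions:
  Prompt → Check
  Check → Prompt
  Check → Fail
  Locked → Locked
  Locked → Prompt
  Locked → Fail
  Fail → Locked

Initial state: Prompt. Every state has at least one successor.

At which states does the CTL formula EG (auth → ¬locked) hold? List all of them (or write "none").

{Locked}

States satisfying auth → ¬locked: {Check, Locked}.
States satisfying EG (auth → ¬locked): {Locked}.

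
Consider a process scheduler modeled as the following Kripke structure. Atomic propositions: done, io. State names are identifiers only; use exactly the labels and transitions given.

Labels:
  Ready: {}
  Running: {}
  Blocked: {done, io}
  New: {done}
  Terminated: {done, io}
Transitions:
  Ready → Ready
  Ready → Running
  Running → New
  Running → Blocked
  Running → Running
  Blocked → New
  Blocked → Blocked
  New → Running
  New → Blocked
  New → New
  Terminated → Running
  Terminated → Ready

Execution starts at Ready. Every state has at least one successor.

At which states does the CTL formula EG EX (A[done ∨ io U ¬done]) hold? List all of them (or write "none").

States satisfying EX (A[done ∨ io U ¬done]): {Ready, Running, New, Terminated}.
States satisfying EG EX (A[done ∨ io U ¬done]): {Ready, Running, New, Terminated}.

{Ready, Running, New, Terminated}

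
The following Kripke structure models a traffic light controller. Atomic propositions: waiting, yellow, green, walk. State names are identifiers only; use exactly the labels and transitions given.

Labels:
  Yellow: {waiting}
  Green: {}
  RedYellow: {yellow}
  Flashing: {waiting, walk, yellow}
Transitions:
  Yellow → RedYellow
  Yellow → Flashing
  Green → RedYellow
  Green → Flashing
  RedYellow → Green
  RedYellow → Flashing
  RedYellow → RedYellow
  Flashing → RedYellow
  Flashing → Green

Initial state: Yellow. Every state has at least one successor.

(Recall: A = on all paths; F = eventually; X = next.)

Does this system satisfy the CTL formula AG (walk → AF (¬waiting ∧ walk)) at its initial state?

States satisfying walk → AF (¬waiting ∧ walk): {Yellow, Green, RedYellow}.
States satisfying AG (walk → AF (¬waiting ∧ walk)): ∅.
Flashing is reachable from Yellow and violates walk → AF (¬waiting ∧ walk), so AG fails at Yellow.
Yellow ∉ Sat(AG (walk → AF (¬waiting ∧ walk))).

No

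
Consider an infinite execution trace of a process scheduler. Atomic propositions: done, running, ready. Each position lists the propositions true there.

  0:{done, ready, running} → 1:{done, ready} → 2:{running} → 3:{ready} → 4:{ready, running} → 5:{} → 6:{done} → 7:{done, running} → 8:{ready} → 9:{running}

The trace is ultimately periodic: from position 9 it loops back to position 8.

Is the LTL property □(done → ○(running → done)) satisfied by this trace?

done → ○(running → done) must hold at every position from 0 onward. It fails at position 1, so □(done → ○(running → done)) is false.
Positions where done holds: 0, 1, 6, 7.
Check ○(running → done) at each: 0→ok, 1→fails, 6→ok, 7→ok.

Does not hold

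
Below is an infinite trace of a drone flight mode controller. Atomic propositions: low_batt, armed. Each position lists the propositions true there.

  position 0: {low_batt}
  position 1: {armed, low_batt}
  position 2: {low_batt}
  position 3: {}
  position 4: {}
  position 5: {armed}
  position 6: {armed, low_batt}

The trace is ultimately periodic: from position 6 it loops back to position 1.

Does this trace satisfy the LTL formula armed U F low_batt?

Yes

Walking from position 0: F low_batt first holds at position 0, and armed holds at every earlier position along the way, so armed U F low_batt holds.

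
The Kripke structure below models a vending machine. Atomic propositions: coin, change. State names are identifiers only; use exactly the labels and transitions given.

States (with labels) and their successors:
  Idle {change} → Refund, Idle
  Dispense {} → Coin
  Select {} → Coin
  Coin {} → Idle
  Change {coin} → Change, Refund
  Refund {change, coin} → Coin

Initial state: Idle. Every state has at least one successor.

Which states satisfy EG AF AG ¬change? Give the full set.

States satisfying AF AG ¬change: ∅.
States satisfying EG AF AG ¬change: ∅.

none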